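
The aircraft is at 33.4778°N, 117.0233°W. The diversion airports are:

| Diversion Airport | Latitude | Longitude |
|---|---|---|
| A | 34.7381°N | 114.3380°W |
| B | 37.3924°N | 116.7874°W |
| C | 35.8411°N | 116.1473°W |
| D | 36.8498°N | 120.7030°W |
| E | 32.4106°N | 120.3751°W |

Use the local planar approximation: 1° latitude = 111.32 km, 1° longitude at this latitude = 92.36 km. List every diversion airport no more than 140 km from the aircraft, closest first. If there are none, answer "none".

none

Distances from 33.4778°N, 117.0233°W:
A: 284.9460 km
B: 436.3176 km
C: 275.2425 km
D: 506.3657 km
E: 331.5850 km
Threshold 140 km: none within range.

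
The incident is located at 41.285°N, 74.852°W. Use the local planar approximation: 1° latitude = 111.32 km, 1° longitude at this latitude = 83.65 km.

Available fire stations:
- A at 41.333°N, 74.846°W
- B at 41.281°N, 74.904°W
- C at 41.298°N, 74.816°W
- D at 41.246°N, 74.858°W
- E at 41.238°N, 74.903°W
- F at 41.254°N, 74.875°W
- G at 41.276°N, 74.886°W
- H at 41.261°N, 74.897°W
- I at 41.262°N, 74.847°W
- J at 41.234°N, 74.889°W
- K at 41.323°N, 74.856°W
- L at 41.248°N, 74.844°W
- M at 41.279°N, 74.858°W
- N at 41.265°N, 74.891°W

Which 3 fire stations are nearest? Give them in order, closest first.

M, I, G

Distances from 41.285°N, 74.852°W:
A: √((0.048·111.32)² + (0.006·83.65)²) = √(28.55150 + 0.25190) = 5.367 km
B: √((-0.004·111.32)² + (-0.052·83.65)²) = √(0.19827 + 18.92076) = 4.373 km
C: √((0.013·111.32)² + (0.036·83.65)²) = √(2.09427 + 9.06853) = 3.341 km
D: √((-0.039·111.32)² + (-0.006·83.65)²) = √(18.84845 + 0.25190) = 4.370 km
E: √((-0.047·111.32)² + (-0.051·83.65)²) = √(27.37424 + 18.20004) = 6.751 km
F: √((-0.031·111.32)² + (-0.023·83.65)²) = √(11.90885 + 3.70158) = 3.951 km
G: √((-0.009·111.32)² + (-0.034·83.65)²) = √(1.00376 + 8.08890) = 3.015 km
H: √((-0.024·111.32)² + (-0.045·83.65)²) = √(7.13787 + 14.16958) = 4.616 km
I: √((-0.023·111.32)² + (0.005·83.65)²) = √(6.55544 + 0.17493) = 2.594 km
J: √((-0.051·111.32)² + (-0.037·83.65)²) = √(32.23196 + 9.57933) = 6.466 km
K: √((0.038·111.32)² + (-0.004·83.65)²) = √(17.89425 + 0.11196) = 4.243 km
L: √((-0.037·111.32)² + (0.008·83.65)²) = √(16.96484 + 0.44783) = 4.173 km
M: √((-0.006·111.32)² + (-0.006·83.65)²) = √(0.44612 + 0.25190) = 0.835 km
N: √((-0.020·111.32)² + (-0.039·83.65)²) = √(4.95686 + 10.64293) = 3.950 km
Sorted: M (0.835 km) < I (2.594 km) < G (3.015 km) < C (3.341 km) < N (3.950 km) < …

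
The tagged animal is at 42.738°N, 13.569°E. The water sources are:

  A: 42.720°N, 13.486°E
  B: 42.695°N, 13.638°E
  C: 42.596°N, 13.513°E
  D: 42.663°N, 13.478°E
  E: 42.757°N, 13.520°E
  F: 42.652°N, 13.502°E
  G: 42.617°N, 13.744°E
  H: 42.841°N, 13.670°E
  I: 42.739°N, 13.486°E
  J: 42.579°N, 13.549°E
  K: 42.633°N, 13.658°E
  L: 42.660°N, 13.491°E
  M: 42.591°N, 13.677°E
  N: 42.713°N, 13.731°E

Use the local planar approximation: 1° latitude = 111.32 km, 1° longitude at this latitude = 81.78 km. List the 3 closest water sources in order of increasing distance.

Distances from 42.738°N, 13.569°E:
A: √((-0.018·111.32)² + (-0.083·81.78)²) = √(4.01505 + 46.07341) = 7.077 km
B: √((-0.043·111.32)² + (0.069·81.78)²) = √(22.91307 + 31.84142) = 7.400 km
C: √((-0.142·111.32)² + (-0.056·81.78)²) = √(249.87516 + 20.97347) = 16.457 km
D: √((-0.075·111.32)² + (-0.091·81.78)²) = √(69.70580 + 55.38307) = 11.184 km
E: √((0.019·111.32)² + (-0.049·81.78)²) = √(4.47356 + 16.05781) = 4.531 km
F: √((-0.086·111.32)² + (-0.067·81.78)²) = √(91.65229 + 30.02229) = 11.031 km
G: √((-0.121·111.32)² + (0.175·81.78)²) = √(181.43336 + 204.81903) = 19.653 km
H: √((0.103·111.32)² + (0.101·81.78)²) = √(131.46824 + 68.22397) = 14.131 km
I: √((0.001·111.32)² + (-0.083·81.78)²) = √(0.01239 + 46.07341) = 6.789 km
J: √((-0.159·111.32)² + (-0.020·81.78)²) = √(313.28575 + 2.67519) = 17.775 km
K: √((-0.105·111.32)² + (0.089·81.78)²) = √(136.62337 + 52.97540) = 13.769 km
L: √((-0.078·111.32)² + (-0.078·81.78)²) = √(75.39379 + 40.68960) = 10.774 km
M: √((-0.147·111.32)² + (0.108·81.78)²) = √(267.78181 + 78.00846) = 18.595 km
N: √((-0.025·111.32)² + (0.162·81.78)²) = √(7.74509 + 175.51904) = 13.538 km
Sorted: E (4.531 km) < I (6.789 km) < A (7.077 km) < B (7.400 km) < L (10.774 km) < …

E, I, A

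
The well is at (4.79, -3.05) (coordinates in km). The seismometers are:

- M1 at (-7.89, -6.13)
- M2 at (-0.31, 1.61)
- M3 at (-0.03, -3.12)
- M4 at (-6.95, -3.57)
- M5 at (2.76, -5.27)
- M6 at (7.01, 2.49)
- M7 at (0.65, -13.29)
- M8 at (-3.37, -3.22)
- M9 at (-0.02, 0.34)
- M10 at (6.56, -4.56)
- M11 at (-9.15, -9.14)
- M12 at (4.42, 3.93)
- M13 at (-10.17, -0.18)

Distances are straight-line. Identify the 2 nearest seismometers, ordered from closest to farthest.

Distances from (4.79, -3.05):
M1: √((-12.68)² + (-3.08)²) = √(160.7824 + 9.4864) = 13.05 km
M2: √((-5.10)² + (4.66)²) = √(26.0100 + 21.7156) = 6.91 km
M3: √((-4.82)² + (-0.07)²) = √(23.2324 + 0.0049) = 4.82 km
M4: √((-11.74)² + (-0.52)²) = √(137.8276 + 0.2704) = 11.75 km
M5: √((-2.03)² + (-2.22)²) = √(4.1209 + 4.9284) = 3.01 km
M6: √((2.22)² + (5.54)²) = √(4.9284 + 30.6916) = 5.97 km
M7: √((-4.14)² + (-10.24)²) = √(17.1396 + 104.8576) = 11.05 km
M8: √((-8.16)² + (-0.17)²) = √(66.5856 + 0.0289) = 8.16 km
M9: √((-4.81)² + (3.39)²) = √(23.1361 + 11.4921) = 5.88 km
M10: √((1.77)² + (-1.51)²) = √(3.1329 + 2.2801) = 2.33 km
M11: √((-13.94)² + (-6.09)²) = √(194.3236 + 37.0881) = 15.21 km
M12: √((-0.37)² + (6.98)²) = √(0.1369 + 48.7204) = 6.99 km
M13: √((-14.96)² + (2.87)²) = √(223.8016 + 8.2369) = 15.23 km
Sorted: M10 (2.33 km) < M5 (3.01 km) < M3 (4.82 km) < M9 (5.88 km) < …

M10, M5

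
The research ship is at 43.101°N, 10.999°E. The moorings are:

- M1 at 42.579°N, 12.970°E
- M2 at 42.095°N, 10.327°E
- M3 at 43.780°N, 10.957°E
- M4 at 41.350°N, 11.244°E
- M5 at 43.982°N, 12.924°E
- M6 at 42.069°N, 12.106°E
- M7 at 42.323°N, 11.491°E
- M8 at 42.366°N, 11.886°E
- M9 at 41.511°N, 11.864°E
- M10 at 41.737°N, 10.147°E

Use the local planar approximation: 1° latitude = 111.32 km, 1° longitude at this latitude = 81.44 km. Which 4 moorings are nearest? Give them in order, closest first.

Distances from 43.101°N, 10.999°E:
M1: 170.713 km
M2: 124.645 km
M3: 75.664 km
M4: 195.940 km
M5: 184.921 km
M6: 146.033 km
M7: 95.427 km
M8: 109.146 km
M9: 190.502 km
M10: 166.943 km
Sorted: M3 (75.664 km) < M7 (95.427 km) < M8 (109.146 km) < M2 (124.645 km) < M6 (146.033 km) < M10 (166.943 km) < …

M3, M7, M8, M2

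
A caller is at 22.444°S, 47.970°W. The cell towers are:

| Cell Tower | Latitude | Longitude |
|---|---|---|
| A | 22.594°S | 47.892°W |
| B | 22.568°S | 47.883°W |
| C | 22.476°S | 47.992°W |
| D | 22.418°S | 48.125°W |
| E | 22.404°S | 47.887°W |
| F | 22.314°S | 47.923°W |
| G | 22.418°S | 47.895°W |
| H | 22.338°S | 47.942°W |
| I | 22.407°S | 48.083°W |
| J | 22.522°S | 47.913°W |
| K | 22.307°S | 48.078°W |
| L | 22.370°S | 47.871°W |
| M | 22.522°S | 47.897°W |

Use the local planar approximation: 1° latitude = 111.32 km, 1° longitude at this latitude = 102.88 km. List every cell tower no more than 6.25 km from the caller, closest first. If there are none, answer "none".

Distances from 22.444°S, 47.970°W:
A: 18.526 km
B: 16.452 km
C: 4.220 km
D: 16.207 km
E: 9.630 km
F: 15.258 km
G: 8.241 km
H: 12.146 km
I: 12.334 km
J: 10.478 km
K: 18.869 km
L: 13.099 km
M: 11.480 km
Threshold 6.25 km: C (4.220 km) is within range.

C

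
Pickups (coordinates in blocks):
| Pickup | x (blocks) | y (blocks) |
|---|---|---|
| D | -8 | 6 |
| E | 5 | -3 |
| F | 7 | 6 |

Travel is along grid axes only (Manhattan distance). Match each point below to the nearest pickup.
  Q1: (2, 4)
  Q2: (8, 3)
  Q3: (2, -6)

Q1 at (2, 4):
  D: 12 blocks
  E: 10 blocks
  F: 7 blocks
  → nearest: F (7 blocks)
Q2 at (8, 3):
  D: 19 blocks
  E: 9 blocks
  F: 4 blocks
  → nearest: F (4 blocks)
Q3 at (2, -6):
  D: 22 blocks
  E: 6 blocks
  F: 17 blocks
  → nearest: E (6 blocks)

Q1→F; Q2→F; Q3→E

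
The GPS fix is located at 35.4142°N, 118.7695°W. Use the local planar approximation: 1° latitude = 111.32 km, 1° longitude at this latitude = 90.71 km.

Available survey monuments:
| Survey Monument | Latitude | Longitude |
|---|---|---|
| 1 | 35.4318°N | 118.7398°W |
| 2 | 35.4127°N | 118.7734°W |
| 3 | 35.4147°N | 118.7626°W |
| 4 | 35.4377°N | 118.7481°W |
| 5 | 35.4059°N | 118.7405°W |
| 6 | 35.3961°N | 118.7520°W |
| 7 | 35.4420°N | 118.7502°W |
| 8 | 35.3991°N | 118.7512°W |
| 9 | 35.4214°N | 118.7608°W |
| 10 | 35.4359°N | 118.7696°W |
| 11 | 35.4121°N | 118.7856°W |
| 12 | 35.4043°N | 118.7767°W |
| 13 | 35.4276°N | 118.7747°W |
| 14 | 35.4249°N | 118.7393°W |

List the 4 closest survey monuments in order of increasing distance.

2, 3, 9, 12

Distances from 35.4142°N, 118.7695°W:
1: √((0.0176·111.32)² + (0.0297·90.71)²) = √(3.838590 + 7.258105) = 3.3312 km
2: √((-0.0015·111.32)² + (-0.0039·90.71)²) = √(0.027882 + 0.125153) = 0.3912 km
3: √((0.0005·111.32)² + (0.0069·90.71)²) = √(0.003098 + 0.391750) = 0.6284 km
4: √((0.0235·111.32)² + (0.0214·90.71)²) = √(6.843561 + 3.768234) = 3.2576 km
5: √((-0.0083·111.32)² + (0.0290·90.71)²) = √(0.853695 + 6.920004) = 2.7881 km
6: √((-0.0181·111.32)² + (0.0175·90.71)²) = √(4.059790 + 2.519918) = 2.5651 km
7: √((0.0278·111.32)² + (0.0193·90.71)²) = √(9.577143 + 3.064961) = 3.5556 km
8: √((-0.0151·111.32)² + (0.0183·90.71)²) = √(2.825532 + 2.755577) = 2.3624 km
9: √((0.0072·111.32)² + (0.0087·90.71)²) = √(0.642409 + 0.622800) = 1.1248 km
10: √((0.0217·111.32)² + (-0.0001·90.71)²) = √(5.835336 + 0.000082) = 2.4157 km
11: √((-0.0021·111.32)² + (-0.0161·90.71)²) = √(0.054649 + 2.132859) = 1.4790 km
12: √((-0.0099·111.32)² + (-0.0072·90.71)²) = √(1.214554 + 0.426555) = 1.2811 km
13: √((0.0134·111.32)² + (-0.0052·90.71)²) = √(2.225133 + 0.222493) = 1.5645 km
14: √((0.0107·111.32)² + (0.0302·90.71)²) = √(1.418776 + 7.504542) = 2.9872 km
Sorted: 2 (0.3912 km) < 3 (0.6284 km) < 9 (1.1248 km) < 12 (1.2811 km) < 11 (1.4790 km) < 13 (1.5645 km) < …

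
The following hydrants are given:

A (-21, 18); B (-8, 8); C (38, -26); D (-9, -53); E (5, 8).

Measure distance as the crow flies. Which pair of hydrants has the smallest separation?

Pairwise distances:
A–B: 16.4
A–C: 73.6
A–D: 72.0
A–E: 27.9
B–C: 57.2
B–D: 61.0
B–E: 13.0
C–D: 54.2
C–E: 47.4
D–E: 62.6
Closest pair: B–E at 13.0.

B and E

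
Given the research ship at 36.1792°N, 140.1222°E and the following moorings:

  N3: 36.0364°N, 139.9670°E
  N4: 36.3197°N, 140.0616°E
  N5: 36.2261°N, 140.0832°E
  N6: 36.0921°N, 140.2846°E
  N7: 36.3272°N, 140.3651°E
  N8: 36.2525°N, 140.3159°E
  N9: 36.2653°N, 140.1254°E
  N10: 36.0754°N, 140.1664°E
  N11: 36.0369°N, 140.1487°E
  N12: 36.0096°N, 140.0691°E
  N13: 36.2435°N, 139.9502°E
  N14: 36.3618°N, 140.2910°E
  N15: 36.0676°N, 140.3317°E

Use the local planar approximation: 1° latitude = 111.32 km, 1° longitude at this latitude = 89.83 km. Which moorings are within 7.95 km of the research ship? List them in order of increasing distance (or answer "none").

Distances from 36.1792°N, 140.1222°E:
N3: 21.1440 km
N4: 16.5607 km
N5: 6.2874 km
N6: 17.5167 km
N7: 27.3411 km
N8: 19.2183 km
N9: 9.5890 km
N10: 12.2181 km
N11: 16.0187 km
N12: 19.4731 km
N13: 17.0282 km
N14: 25.3597 km
N15: 22.5501 km
Threshold 7.95 km: N5 (6.2874 km) is within range.

N5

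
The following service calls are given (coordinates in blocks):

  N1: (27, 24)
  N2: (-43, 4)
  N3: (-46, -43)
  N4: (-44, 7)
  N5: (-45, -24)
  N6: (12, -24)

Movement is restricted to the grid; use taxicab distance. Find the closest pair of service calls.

N2 and N4

Pairwise distances:
N2–N4: 4 blocks
N3–N5: 20 blocks
N2–N5: 30 blocks
N4–N5: 32 blocks
N2–N3: 50 blocks
N3–N4: 52 blocks
N5–N6: 57 blocks
N1–N6: 63 blocks
N3–N6: 77 blocks
N2–N6: 83 blocks
N4–N6: 87 blocks
N1–N4: 88 blocks
N1–N2: 90 blocks
N1–N5: 120 blocks
N1–N3: 140 blocks
Closest pair: N2–N4 at 4 blocks.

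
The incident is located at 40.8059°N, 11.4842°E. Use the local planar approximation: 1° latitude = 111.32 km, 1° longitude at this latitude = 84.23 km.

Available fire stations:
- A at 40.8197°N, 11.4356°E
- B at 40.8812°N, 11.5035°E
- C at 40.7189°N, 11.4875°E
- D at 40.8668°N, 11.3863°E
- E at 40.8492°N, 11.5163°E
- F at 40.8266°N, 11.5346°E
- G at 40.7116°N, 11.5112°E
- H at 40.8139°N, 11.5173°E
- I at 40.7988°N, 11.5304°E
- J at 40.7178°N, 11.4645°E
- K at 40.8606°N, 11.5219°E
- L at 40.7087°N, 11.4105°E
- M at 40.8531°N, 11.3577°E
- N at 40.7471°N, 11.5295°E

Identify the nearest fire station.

Distances from 40.8059°N, 11.4842°E:
A: √((0.0138·111.32)² + (-0.0486·84.23)²) = √(2.359960 + 16.757381) = 4.3723 km
B: √((0.0753·111.32)² + (0.0193·84.23)²) = √(70.264563 + 2.642702) = 8.5386 km
C: √((-0.0870·111.32)² + (0.0033·84.23)²) = √(93.796126 + 0.077261) = 9.6888 km
D: √((0.0609·111.32)² + (-0.0979·84.23)²) = √(45.960102 + 67.998446) = 10.6751 km
E: √((0.0433·111.32)² + (0.0321·84.23)²) = √(23.233904 + 7.310443) = 5.5267 km
F: √((0.0207·111.32)² + (0.0504·84.23)²) = √(5.309909 + 18.021655) = 4.8303 km
G: √((-0.0943·111.32)² + (0.0270·84.23)²) = √(110.197002 + 5.172031) = 10.7410 km
H: √((0.0080·111.32)² + (0.0331·84.23)²) = √(0.793097 + 7.773016) = 2.9268 km
I: √((-0.0071·111.32)² + (0.0462·84.23)²) = √(0.624688 + 15.143196) = 3.9709 km
J: √((-0.0881·111.32)² + (-0.0197·84.23)²) = √(96.182976 + 2.753379) = 9.9467 km
K: √((0.0547·111.32)² + (0.0377·84.23)²) = √(37.078405 + 10.083616) = 6.8675 km
L: √((-0.0972·111.32)² + (-0.0737·84.23)²) = √(117.078979 + 38.536172) = 12.4746 km
M: √((0.0472·111.32)² + (-0.1265·84.23)²) = √(27.607711 + 113.531049) = 11.8802 km
N: √((-0.0588·111.32)² + (0.0453·84.23)²) = √(42.845089 + 14.558948) = 7.5765 km
Minimum: H at 2.9268 km.

H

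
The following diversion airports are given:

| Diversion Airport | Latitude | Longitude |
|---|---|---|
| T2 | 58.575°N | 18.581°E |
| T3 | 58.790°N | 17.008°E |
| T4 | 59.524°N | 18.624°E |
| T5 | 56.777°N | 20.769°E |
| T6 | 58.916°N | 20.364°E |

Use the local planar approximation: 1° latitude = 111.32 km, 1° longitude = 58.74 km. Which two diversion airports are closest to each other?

T2 and T3

Pairwise distances:
T2–T3: √((0.215·111.32)² + (-1.573·58.74)²) = √(572.82678 + 8537.39410) = 95.447 km
T2–T4: √((0.949·111.32)² + (0.043·58.74)²) = √(11160.37584 + 6.37977) = 105.673 km
T2–T5: √((-1.798·111.32)² + (2.188·58.74)²) = √(40061.36752 + 16518.19237) = 237.865 km
T2–T6: √((0.341·111.32)² + (1.783·58.74)²) = √(1440.97071 + 10969.08926) = 111.400 km
T3–T4: √((0.734·111.32)² + (1.616·58.74)²) = √(6676.34107 + 9010.53540) = 125.247 km
T3–T5: √((-2.013·111.32)² + (3.761·58.74)²) = √(50215.05528 + 48806.15010) = 314.676 km
T3–T6: √((0.126·111.32)² + (3.356·58.74)²) = √(196.73765 + 38860.80464) = 197.630 km
T4–T5: √((-2.747·111.32)² + (2.145·58.74)²) = √(93511.21808 + 15875.31961) = 330.736 km
T4–T6: √((-0.608·111.32)² + (1.740·58.74)²) = √(4580.92893 + 10446.39350) = 122.586 km
T5–T6: √((2.139·111.32)² + (-0.405·58.74)²) = √(56698.02936 + 565.94983) = 239.299 km
Closest pair: T2–T3 at 95.447 km.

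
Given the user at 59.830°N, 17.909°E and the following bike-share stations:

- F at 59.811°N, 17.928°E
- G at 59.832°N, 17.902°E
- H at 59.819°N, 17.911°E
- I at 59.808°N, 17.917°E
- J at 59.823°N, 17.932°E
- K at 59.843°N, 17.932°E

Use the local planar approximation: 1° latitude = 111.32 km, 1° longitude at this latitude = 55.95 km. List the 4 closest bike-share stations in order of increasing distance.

G, H, J, K

Distances from 59.830°N, 17.909°E:
F: √((-0.019·111.32)² + (0.019·55.95)²) = √(4.47356 + 1.13008) = 2.367 km
G: √((0.002·111.32)² + (-0.007·55.95)²) = √(0.04957 + 0.15339) = 0.451 km
H: √((-0.011·111.32)² + (0.002·55.95)²) = √(1.49945 + 0.01252) = 1.230 km
I: √((-0.022·111.32)² + (0.008·55.95)²) = √(5.99780 + 0.20035) = 2.490 km
J: √((-0.007·111.32)² + (0.023·55.95)²) = √(0.60721 + 1.65598) = 1.504 km
K: √((0.013·111.32)² + (0.023·55.95)²) = √(2.09427 + 1.65598) = 1.937 km
Sorted: G (0.451 km) < H (1.230 km) < J (1.504 km) < K (1.937 km) < F (2.367 km) < I (2.490 km)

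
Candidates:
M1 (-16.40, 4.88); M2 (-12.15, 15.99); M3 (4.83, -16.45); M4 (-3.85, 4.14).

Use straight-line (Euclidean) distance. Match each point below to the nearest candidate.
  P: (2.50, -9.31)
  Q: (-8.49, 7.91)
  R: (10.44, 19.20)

P→M3; Q→M4; R→M4

P at (2.50, -9.31):
  M1: 23.63
  M2: 29.24
  M3: 7.51
  M4: 14.87
  → nearest: M3 (7.51)
Q at (-8.49, 7.91):
  M1: 8.47
  M2: 8.87
  M3: 27.76
  M4: 5.98
  → nearest: M4 (5.98)
R at (10.44, 19.20):
  M1: 30.42
  M2: 22.82
  M3: 36.09
  M4: 20.76
  → nearest: M4 (20.76)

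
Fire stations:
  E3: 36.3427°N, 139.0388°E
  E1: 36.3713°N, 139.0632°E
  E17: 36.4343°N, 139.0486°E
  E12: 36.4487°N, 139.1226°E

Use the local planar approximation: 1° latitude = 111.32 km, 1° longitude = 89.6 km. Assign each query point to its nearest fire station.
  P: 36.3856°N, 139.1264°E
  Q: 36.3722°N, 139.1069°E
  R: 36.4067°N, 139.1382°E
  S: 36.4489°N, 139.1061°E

P at 36.3856°N, 139.1264°E:
  E3: 9.1876 km
  E1: 5.8822 km
  E17: 8.8308 km
  E12: 7.0325 km
  → nearest: E1 (5.8822 km)
Q at 36.3722°N, 139.1069°E:
  E3: 6.9293 km
  E1: 3.9168 km
  E17: 8.6646 km
  E12: 8.6314 km
  → nearest: E1 (3.9168 km)
R at 36.4067°N, 139.1382°E:
  E3: 11.4052 km
  E1: 7.7902 km
  E17: 8.5960 km
  E12: 4.8799 km
  → nearest: E12 (4.8799 km)
S at 36.4489°N, 139.1061°E:
  E3: 13.2712 km
  E1: 9.4550 km
  E17: 5.4023 km
  E12: 1.4786 km
  → nearest: E12 (1.4786 km)

P→E1; Q→E1; R→E12; S→E12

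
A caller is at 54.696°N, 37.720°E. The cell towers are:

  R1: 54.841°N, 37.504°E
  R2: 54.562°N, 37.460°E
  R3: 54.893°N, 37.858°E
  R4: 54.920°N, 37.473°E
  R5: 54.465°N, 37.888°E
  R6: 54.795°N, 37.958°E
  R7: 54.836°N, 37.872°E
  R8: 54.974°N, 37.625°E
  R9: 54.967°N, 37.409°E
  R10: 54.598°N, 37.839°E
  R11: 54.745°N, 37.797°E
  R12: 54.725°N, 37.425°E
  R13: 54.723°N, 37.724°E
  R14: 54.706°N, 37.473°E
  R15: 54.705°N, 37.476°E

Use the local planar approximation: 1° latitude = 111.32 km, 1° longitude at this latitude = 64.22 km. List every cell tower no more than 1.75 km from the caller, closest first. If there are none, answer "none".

none

Distances from 54.696°N, 37.720°E:
R1: √((0.145·111.32)² + (-0.216·64.22)²) = √(260.54479 + 192.41907) = 21.283 km
R2: √((-0.134·111.32)² + (-0.260·64.22)²) = √(222.51331 + 278.79649) = 22.390 km
R3: √((0.197·111.32)² + (0.138·64.22)²) = √(480.92665 + 78.54142) = 23.653 km
R4: √((0.224·111.32)² + (-0.247·64.22)²) = √(621.78814 + 251.61383) = 29.553 km
R5: √((-0.231·111.32)² + (0.168·64.22)²) = √(661.25711 + 116.40166) = 27.887 km
R6: √((0.099·111.32)² + (0.238·64.22)²) = √(121.45539 + 233.61166) = 18.843 km
R7: √((0.140·111.32)² + (0.152·64.22)²) = √(242.88599 + 95.28571) = 18.389 km
R8: √((0.278·111.32)² + (-0.095·64.22)²) = √(957.71433 + 37.22098) = 31.543 km
R9: √((0.271·111.32)² + (-0.311·64.22)²) = √(910.09133 + 398.89756) = 36.180 km
R10: √((-0.098·111.32)² + (0.119·64.22)²) = √(119.01414 + 58.40292) = 13.320 km
R11: √((0.049·111.32)² + (0.077·64.22)²) = √(29.75353 + 24.45243) = 7.362 km
R12: √((0.029·111.32)² + (-0.295·64.22)²) = √(10.42179 + 358.90924) = 19.218 km
R13: √((0.027·111.32)² + (0.004·64.22)²) = √(9.03387 + 0.06599) = 3.017 km
R14: √((0.010·111.32)² + (-0.247·64.22)²) = √(1.23921 + 251.61383) = 15.901 km
R15: √((0.009·111.32)² + (-0.244·64.22)²) = √(1.00376 + 245.53887) = 15.702 km
Threshold 1.75 km: none within range.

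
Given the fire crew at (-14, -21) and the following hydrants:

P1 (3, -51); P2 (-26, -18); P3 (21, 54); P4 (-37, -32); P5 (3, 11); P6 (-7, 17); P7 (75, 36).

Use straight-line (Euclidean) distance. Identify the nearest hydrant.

P2

Distances from (-14, -21):
P1: 34.5
P2: 12.4
P3: 82.8
P4: 25.5
P5: 36.2
P6: 38.6
P7: 105.7
Minimum: P2 at 12.4.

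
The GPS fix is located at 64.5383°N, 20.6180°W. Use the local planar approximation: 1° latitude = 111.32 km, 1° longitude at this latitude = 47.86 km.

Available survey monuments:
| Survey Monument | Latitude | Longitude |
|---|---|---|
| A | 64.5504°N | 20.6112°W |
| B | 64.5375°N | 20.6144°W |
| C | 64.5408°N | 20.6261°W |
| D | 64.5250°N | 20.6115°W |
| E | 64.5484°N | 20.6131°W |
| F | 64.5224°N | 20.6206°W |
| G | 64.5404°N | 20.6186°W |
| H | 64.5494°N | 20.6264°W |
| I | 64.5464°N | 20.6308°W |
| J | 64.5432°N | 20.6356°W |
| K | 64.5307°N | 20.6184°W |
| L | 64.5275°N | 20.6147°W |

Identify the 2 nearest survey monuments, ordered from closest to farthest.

B, G

Distances from 64.5383°N, 20.6180°W:
A: √((0.0121·111.32)² + (0.0068·47.86)²) = √(1.814334 + 0.105916) = 1.3857 km
B: √((-0.0008·111.32)² + (0.0036·47.86)²) = √(0.007931 + 0.029686) = 0.1940 km
C: √((0.0025·111.32)² + (-0.0081·47.86)²) = √(0.077451 + 0.150285) = 0.4772 km
D: √((-0.0133·111.32)² + (0.0065·47.86)²) = √(2.192046 + 0.096777) = 1.5129 km
E: √((0.0101·111.32)² + (0.0049·47.86)²) = √(1.264122 + 0.054997) = 1.1485 km
F: √((-0.0159·111.32)² + (-0.0026·47.86)²) = √(3.132858 + 0.015484) = 1.7744 km
G: √((0.0021·111.32)² + (-0.0006·47.86)²) = √(0.054649 + 0.000825) = 0.2355 km
H: √((0.0111·111.32)² + (-0.0084·47.86)²) = √(1.526836 + 0.161623) = 1.2994 km
I: √((0.0081·111.32)² + (-0.0128·47.86)²) = √(0.813048 + 0.375289) = 1.0901 km
J: √((0.0049·111.32)² + (-0.0176·47.86)²) = √(0.297535 + 0.709530) = 1.0035 km
K: √((-0.0076·111.32)² + (-0.0004·47.86)²) = √(0.715770 + 0.000366) = 0.8462 km
L: √((-0.0108·111.32)² + (0.0033·47.86)²) = √(1.445419 + 0.024944) = 1.2126 km
Sorted: B (0.1940 km) < G (0.2355 km) < C (0.4772 km) < K (0.8462 km) < …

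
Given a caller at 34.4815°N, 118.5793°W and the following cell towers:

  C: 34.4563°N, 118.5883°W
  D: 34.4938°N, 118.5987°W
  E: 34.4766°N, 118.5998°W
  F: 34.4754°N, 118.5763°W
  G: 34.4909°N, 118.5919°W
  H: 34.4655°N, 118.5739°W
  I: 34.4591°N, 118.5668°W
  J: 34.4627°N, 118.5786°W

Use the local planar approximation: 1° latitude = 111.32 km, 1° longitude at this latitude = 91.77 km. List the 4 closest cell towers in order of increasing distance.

Distances from 34.4815°N, 118.5793°W:
C: √((-0.0252·111.32)² + (-0.0090·91.77)²) = √(7.869506 + 0.682160) = 2.9243 km
D: √((0.0123·111.32)² + (-0.0194·91.77)²) = √(1.874807 + 3.169603) = 2.2460 km
E: √((-0.0049·111.32)² + (-0.0205·91.77)²) = √(0.297535 + 3.539233) = 1.9588 km
F: √((-0.0061·111.32)² + (0.0030·91.77)²) = √(0.461112 + 0.075796) = 0.7327 km
G: √((0.0094·111.32)² + (-0.0126·91.77)²) = √(1.094970 + 1.337034) = 1.5595 km
H: √((-0.0160·111.32)² + (0.0054·91.77)²) = √(3.172388 + 0.245578) = 1.8488 km
I: √((-0.0224·111.32)² + (0.0125·91.77)²) = √(6.217881 + 1.315896) = 2.7448 km
J: √((-0.0188·111.32)² + (0.0007·91.77)²) = √(4.379879 + 0.004127) = 2.0938 km
Sorted: F (0.7327 km) < G (1.5595 km) < H (1.8488 km) < E (1.9588 km) < J (2.0938 km) < D (2.2460 km) < …

F, G, H, E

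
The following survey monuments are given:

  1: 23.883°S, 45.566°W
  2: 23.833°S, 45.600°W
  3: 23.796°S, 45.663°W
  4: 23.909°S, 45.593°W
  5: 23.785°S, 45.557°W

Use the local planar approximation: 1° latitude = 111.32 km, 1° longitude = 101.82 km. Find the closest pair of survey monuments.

Pairwise distances:
1–2: √((0.050·111.32)² + (-0.034·101.82)²) = √(30.98036 + 11.98461) = 6.555 km
1–3: √((0.087·111.32)² + (-0.097·101.82)²) = √(93.79613 + 97.54604) = 13.833 km
1–4: √((-0.026·111.32)² + (-0.027·101.82)²) = √(8.37709 + 7.55777) = 3.992 km
1–5: √((0.098·111.32)² + (0.009·101.82)²) = √(119.01414 + 0.83975) = 10.948 km
2–3: √((0.037·111.32)² + (-0.063·101.82)²) = √(16.96484 + 41.14786) = 7.623 km
2–4: √((-0.076·111.32)² + (0.007·101.82)²) = √(71.57701 + 0.50800) = 8.490 km
2–5: √((0.048·111.32)² + (0.043·101.82)²) = √(28.55150 + 19.16916) = 6.908 km
3–4: √((-0.113·111.32)² + (0.070·101.82)²) = √(158.23527 + 50.79983) = 14.458 km
3–5: √((0.011·111.32)² + (0.106·101.82)²) = √(1.49945 + 116.48712) = 10.862 km
4–5: √((0.124·111.32)² + (0.036·101.82)²) = √(190.54158 + 13.43604) = 14.282 km
Closest pair: 1–4 at 3.992 km.

1 and 4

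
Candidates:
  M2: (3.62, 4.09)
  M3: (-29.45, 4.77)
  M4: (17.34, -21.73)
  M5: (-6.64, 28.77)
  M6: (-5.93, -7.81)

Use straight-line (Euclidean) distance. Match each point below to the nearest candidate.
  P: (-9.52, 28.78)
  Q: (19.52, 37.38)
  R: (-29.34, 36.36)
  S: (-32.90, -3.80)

P→M5; Q→M5; R→M5; S→M3

P at (-9.52, 28.78):
  M2: 27.97
  M3: 31.20
  M4: 57.21
  M5: 2.88
  M6: 36.77
  → nearest: M5 (2.88)
Q at (19.52, 37.38):
  M2: 36.89
  M3: 58.83
  M4: 59.15
  M5: 27.54
  M6: 51.86
  → nearest: M5 (27.54)
R at (-29.34, 36.36):
  M2: 46.13
  M3: 31.59
  M4: 74.52
  M5: 23.94
  M6: 49.99
  → nearest: M5 (23.94)
S at (-32.90, -3.80):
  M2: 37.36
  M3: 9.24
  M4: 53.34
  M5: 41.84
  M6: 27.27
  → nearest: M3 (9.24)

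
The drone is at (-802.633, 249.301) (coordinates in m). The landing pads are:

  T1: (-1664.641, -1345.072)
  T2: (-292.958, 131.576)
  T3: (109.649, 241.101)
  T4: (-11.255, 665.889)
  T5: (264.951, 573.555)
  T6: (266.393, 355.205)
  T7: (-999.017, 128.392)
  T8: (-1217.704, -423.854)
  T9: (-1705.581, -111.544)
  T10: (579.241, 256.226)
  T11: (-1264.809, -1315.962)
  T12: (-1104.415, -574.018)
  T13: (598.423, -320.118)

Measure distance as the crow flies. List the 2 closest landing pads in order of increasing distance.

Distances from (-802.633, 249.301):
T1: 1812.480 m
T2: 523.094 m
T3: 912.319 m
T4: 894.329 m
T5: 1115.740 m
T6: 1074.259 m
T7: 230.620 m
T8: 790.836 m
T9: 972.381 m
T10: 1381.891 m
T11: 1632.071 m
T12: 876.885 m
T13: 1512.348 m
Sorted: T7 (230.620 m) < T2 (523.094 m) < T8 (790.836 m) < T12 (876.885 m) < …

T7, T2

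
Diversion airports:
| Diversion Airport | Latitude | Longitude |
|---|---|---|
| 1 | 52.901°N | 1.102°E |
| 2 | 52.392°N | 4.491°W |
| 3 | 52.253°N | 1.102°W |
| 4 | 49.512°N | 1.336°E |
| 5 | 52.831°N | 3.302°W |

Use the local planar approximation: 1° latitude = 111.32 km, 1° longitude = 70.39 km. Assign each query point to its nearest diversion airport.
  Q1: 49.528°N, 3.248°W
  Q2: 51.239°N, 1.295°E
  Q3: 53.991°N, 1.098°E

Q1→4; Q2→1; Q3→1

Q1 at 49.528°N, 3.248°W:
  1: 484.503 km
  2: 330.608 km
  3: 338.877 km
  4: 322.673 km
  5: 367.710 km
  → nearest: 4 (322.673 km)
Q2 at 51.239°N, 1.295°E:
  1: 185.512 km
  2: 427.023 km
  3: 203.002 km
  4: 192.271 km
  5: 368.935 km
  → nearest: 1 (185.512 km)
Q3 at 53.991°N, 1.098°E:
  1: 121.339 km
  2: 431.805 km
  3: 247.817 km
  4: 498.884 km
  5: 335.558 km
  → nearest: 1 (121.339 km)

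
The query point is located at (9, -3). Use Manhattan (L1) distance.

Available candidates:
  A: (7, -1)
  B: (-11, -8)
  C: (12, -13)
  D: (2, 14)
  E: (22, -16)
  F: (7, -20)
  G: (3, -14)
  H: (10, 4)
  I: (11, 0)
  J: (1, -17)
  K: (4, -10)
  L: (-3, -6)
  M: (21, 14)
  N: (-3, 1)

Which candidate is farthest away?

Distances from (9, -3):
A: |-2| + |2| = 2 + 2 = 4
B: |-20| + |-5| = 20 + 5 = 25
C: |3| + |-10| = 3 + 10 = 13
D: |-7| + |17| = 7 + 17 = 24
E: |13| + |-13| = 13 + 13 = 26
F: |-2| + |-17| = 2 + 17 = 19
G: |-6| + |-11| = 6 + 11 = 17
H: |1| + |7| = 1 + 7 = 8
I: |2| + |3| = 2 + 3 = 5
J: |-8| + |-14| = 8 + 14 = 22
K: |-5| + |-7| = 5 + 7 = 12
L: |-12| + |-3| = 12 + 3 = 15
M: |12| + |17| = 12 + 17 = 29
N: |-12| + |4| = 12 + 4 = 16
Maximum: M at 29.

M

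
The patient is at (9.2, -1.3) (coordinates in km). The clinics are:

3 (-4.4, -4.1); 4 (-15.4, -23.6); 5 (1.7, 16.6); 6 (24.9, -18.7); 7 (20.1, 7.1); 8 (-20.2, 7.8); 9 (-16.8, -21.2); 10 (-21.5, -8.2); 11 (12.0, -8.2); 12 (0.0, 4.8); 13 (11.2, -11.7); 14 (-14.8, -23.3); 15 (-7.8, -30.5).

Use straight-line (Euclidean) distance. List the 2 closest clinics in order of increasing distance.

11, 13

Distances from (9.2, -1.3):
3: 13.9 km
4: 33.2 km
5: 19.4 km
6: 23.4 km
7: 13.8 km
8: 30.8 km
9: 32.7 km
10: 31.5 km
11: 7.4 km
12: 11.0 km
13: 10.6 km
14: 32.6 km
15: 33.8 km
Sorted: 11 (7.4 km) < 13 (10.6 km) < 12 (11.0 km) < 7 (13.8 km) < …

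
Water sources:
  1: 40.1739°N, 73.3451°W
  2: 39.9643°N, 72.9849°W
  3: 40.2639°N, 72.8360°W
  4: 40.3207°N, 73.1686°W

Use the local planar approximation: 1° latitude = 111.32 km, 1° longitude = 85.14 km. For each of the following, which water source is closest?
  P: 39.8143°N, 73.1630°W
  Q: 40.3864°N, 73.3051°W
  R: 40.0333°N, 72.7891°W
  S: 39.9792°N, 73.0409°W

P→2; Q→4; R→2; S→2

P at 39.8143°N, 73.1630°W:
  1: 42.9282 km
  2: 22.5556 km
  3: 57.2718 km
  4: 56.3745 km
  → nearest: 2 (22.5556 km)
Q at 40.3864°N, 73.3051°W:
  1: 23.8994 km
  2: 54.3240 km
  3: 42.2030 km
  4: 13.7314 km
  → nearest: 4 (13.7314 km)
R at 40.0333°N, 72.7891°W:
  1: 49.8582 km
  2: 18.3549 km
  3: 25.9791 km
  4: 45.4703 km
  → nearest: 2 (18.3549 km)
S at 39.9792°N, 73.0409°W:
  1: 33.7720 km
  2: 5.0481 km
  3: 36.1769 km
  4: 39.5400 km
  → nearest: 2 (5.0481 km)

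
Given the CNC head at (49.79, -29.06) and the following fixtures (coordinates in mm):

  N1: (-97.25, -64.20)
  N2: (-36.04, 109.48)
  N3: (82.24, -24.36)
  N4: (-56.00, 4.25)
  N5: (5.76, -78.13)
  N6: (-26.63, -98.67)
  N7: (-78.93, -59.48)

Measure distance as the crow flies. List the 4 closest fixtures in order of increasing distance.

N3, N5, N6, N4

Distances from (49.79, -29.06):
N1: 151.18 mm
N2: 162.97 mm
N3: 32.79 mm
N4: 110.91 mm
N5: 65.93 mm
N6: 103.37 mm
N7: 132.27 mm
Sorted: N3 (32.79 mm) < N5 (65.93 mm) < N6 (103.37 mm) < N4 (110.91 mm) < N7 (132.27 mm) < N1 (151.18 mm) < …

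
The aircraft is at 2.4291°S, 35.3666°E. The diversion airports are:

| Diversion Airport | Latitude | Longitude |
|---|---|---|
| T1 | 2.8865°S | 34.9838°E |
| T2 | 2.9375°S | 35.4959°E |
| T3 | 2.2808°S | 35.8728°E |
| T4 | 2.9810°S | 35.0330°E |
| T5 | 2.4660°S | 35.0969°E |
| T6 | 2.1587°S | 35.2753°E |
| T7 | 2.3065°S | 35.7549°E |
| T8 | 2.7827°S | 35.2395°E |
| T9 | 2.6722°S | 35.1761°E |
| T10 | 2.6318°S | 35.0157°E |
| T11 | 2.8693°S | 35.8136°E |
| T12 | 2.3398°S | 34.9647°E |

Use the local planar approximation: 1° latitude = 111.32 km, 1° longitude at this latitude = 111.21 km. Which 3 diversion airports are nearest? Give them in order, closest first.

Distances from 2.4291°S, 35.3666°E:
T1: 66.3696 km
T2: 58.3933 km
T3: 58.6652 km
T4: 71.7701 km
T5: 30.2733 km
T6: 31.7673 km
T7: 45.2882 km
T8: 41.8237 km
T9: 34.3682 km
T10: 45.0777 km
T11: 69.8031 km
T12: 45.7875 km
Sorted: T5 (30.2733 km) < T6 (31.7673 km) < T9 (34.3682 km) < T8 (41.8237 km) < T10 (45.0777 km) < …

T5, T6, T9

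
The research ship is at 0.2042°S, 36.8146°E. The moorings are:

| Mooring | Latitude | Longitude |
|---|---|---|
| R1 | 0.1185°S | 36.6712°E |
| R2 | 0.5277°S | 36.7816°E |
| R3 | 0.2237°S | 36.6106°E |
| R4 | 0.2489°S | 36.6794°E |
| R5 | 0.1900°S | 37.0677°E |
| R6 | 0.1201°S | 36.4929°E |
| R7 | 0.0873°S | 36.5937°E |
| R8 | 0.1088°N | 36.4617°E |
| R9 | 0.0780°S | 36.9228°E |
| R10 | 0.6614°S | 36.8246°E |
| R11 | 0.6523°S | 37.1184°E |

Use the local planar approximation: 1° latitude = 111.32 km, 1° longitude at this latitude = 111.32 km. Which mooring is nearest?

R4

Distances from 0.2042°S, 36.8146°E:
R1: √((0.0857·111.32)² + (-0.1434·111.32)²) = √(91.013966 + 254.826564) = 18.5968 km
R2: √((-0.3235·111.32)² + (-0.0330·111.32)²) = √(1296.865584 + 13.495043) = 36.1989 km
R3: √((-0.0195·111.32)² + (-0.2040·111.32)²) = √(4.712112 + 515.711398) = 22.8128 km
R4: √((-0.0447·111.32)² + (-0.1352·111.32)²) = √(24.760616 + 226.516467) = 15.8517 km
R5: √((0.0142·111.32)² + (0.2531·111.32)²) = √(2.498752 + 793.835809) = 28.2194 km
R6: √((0.0841·111.32)² + (-0.3217·111.32)²) = √(87.647269 + 1282.473846) = 37.0151 km
R7: √((0.1169·111.32)² + (-0.2209·111.32)²) = √(169.346185 + 604.697018) = 27.8216 km
R8: √((0.3130·111.32)² + (-0.3529·111.32)²) = √(1214.045799 + 1543.297711) = 52.5104 km
R9: √((0.1262·111.32)² + (0.1082·111.32)²) = √(197.362712 + 145.077785) = 18.5051 km
R10: √((-0.4572·111.32)² + (0.0100·111.32)²) = √(2590.352327 + 1.239214) = 50.9077 km
R11: √((-0.4481·111.32)² + (0.3038·111.32)²) = √(2488.263008 + 1143.725843) = 60.2660 km
Minimum: R4 at 15.8517 km.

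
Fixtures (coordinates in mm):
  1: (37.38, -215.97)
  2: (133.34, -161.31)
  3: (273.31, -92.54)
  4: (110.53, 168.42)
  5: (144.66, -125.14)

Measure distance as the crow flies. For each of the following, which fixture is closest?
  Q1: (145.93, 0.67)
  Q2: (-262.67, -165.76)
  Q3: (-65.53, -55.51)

Q1→5; Q2→1; Q3→1

Q1 at (145.93, 0.67):
  1: √((-108.55)² + (-216.64)²) = √(11783.1025 + 46932.8896) = 242.31 mm
  2: √((-12.59)² + (-161.98)²) = √(158.5081 + 26237.5204) = 162.47 mm
  3: √((127.38)² + (-93.21)²) = √(16225.6644 + 8688.1041) = 157.84 mm
  4: √((-35.40)² + (167.75)²) = √(1253.1600 + 28140.0625) = 171.44 mm
  5: √((-1.27)² + (-125.81)²) = √(1.6129 + 15828.1561) = 125.82 mm
  → nearest: 5 (125.82 mm)
Q2 at (-262.67, -165.76):
  1: √((300.05)² + (-50.21)²) = √(90030.0025 + 2521.0441) = 304.22 mm
  2: √((396.01)² + (4.45)²) = √(156823.9201 + 19.8025) = 396.04 mm
  3: √((535.98)² + (73.22)²) = √(287274.5604 + 5361.1684) = 540.96 mm
  4: √((373.20)² + (334.18)²) = √(139278.2400 + 111676.2724) = 500.95 mm
  5: √((407.33)² + (40.62)²) = √(165917.7289 + 1649.9844) = 409.35 mm
  → nearest: 1 (304.22 mm)
Q3 at (-65.53, -55.51):
  1: √((102.91)² + (-160.46)²) = √(10590.4681 + 25747.4116) = 190.62 mm
  2: √((198.87)² + (-105.80)²) = √(39549.2769 + 11193.6400) = 225.26 mm
  3: √((338.84)² + (-37.03)²) = √(114812.5456 + 1371.2209) = 340.86 mm
  4: √((176.06)² + (223.93)²) = √(30997.1236 + 50144.6449) = 284.85 mm
  5: √((210.19)² + (-69.63)²) = √(44179.8361 + 4848.3369) = 221.42 mm
  → nearest: 1 (190.62 mm)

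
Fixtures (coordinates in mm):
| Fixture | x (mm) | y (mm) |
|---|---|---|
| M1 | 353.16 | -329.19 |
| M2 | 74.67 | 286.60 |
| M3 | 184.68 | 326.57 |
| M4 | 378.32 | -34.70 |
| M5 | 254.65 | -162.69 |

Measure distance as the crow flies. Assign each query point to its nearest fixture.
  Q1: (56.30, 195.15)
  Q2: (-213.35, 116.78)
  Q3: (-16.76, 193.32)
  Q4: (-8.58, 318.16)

Q1 at (56.30, 195.15):
  M1: √((296.86)² + (-524.34)²) = √(88125.8596 + 274932.4356) = 602.54 mm
  M2: √((18.37)² + (91.45)²) = √(337.4569 + 8363.1025) = 93.28 mm
  M3: √((128.38)² + (131.42)²) = √(16481.4244 + 17271.2164) = 183.72 mm
  M4: √((322.02)² + (-229.85)²) = √(103696.8804 + 52831.0225) = 395.64 mm
  M5: √((198.35)² + (-357.84)²) = √(39342.7225 + 128049.4656) = 409.14 mm
  → nearest: M2 (93.28 mm)
Q2 at (-213.35, 116.78):
  M1: √((566.51)² + (-445.97)²) = √(320933.5801 + 198889.2409) = 720.99 mm
  M2: √((288.02)² + (169.82)²) = √(82955.5204 + 28838.8324) = 334.36 mm
  M3: √((398.03)² + (209.79)²) = √(158427.8809 + 44011.8441) = 449.93 mm
  M4: √((591.67)² + (-151.48)²) = √(350073.3889 + 22946.1904) = 610.75 mm
  M5: √((468.00)² + (-279.47)²) = √(219024.0000 + 78103.4809) = 545.09 mm
  → nearest: M2 (334.36 mm)
Q3 at (-16.76, 193.32):
  M1: √((369.92)² + (-522.51)²) = √(136840.8064 + 273016.7001) = 640.20 mm
  M2: √((91.43)² + (93.28)²) = √(8359.4449 + 8701.1584) = 130.62 mm
  M3: √((201.44)² + (133.25)²) = √(40578.0736 + 17755.5625) = 241.52 mm
  M4: √((395.08)² + (-228.02)²) = √(156088.2064 + 51993.1204) = 456.16 mm
  M5: √((271.41)² + (-356.01)²) = √(73663.3881 + 126743.1201) = 447.67 mm
  → nearest: M2 (130.62 mm)
Q4 at (-8.58, 318.16):
  M1: √((361.74)² + (-647.35)²) = √(130855.8276 + 419062.0225) = 741.56 mm
  M2: √((83.25)² + (-31.56)²) = √(6930.5625 + 996.0336) = 89.03 mm
  M3: √((193.26)² + (8.41)²) = √(37349.4276 + 70.7281) = 193.44 mm
  M4: √((386.90)² + (-352.86)²) = √(149691.6100 + 124510.1796) = 523.64 mm
  M5: √((263.23)² + (-480.85)²) = √(69290.0329 + 231216.7225) = 548.18 mm
  → nearest: M2 (89.03 mm)

Q1→M2; Q2→M2; Q3→M2; Q4→M2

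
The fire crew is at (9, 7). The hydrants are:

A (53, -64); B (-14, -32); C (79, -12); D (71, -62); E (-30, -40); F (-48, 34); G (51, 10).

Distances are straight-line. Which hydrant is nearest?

Distances from (9, 7):
A: √((44)² + (-71)²) = √(1936.000 + 5041.000) = 83.5
B: √((-23)² + (-39)²) = √(529.000 + 1521.000) = 45.3
C: √((70)² + (-19)²) = √(4900.000 + 361.000) = 72.5
D: √((62)² + (-69)²) = √(3844.000 + 4761.000) = 92.8
E: √((-39)² + (-47)²) = √(1521.000 + 2209.000) = 61.1
F: √((-57)² + (27)²) = √(3249.000 + 729.000) = 63.1
G: √((42)² + (3)²) = √(1764.000 + 9.000) = 42.1
Minimum: G at 42.1.

G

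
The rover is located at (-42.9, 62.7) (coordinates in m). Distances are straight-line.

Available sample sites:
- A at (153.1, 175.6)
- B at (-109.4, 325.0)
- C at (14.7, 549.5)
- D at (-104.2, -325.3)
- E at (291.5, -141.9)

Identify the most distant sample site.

Distances from (-42.9, 62.7):
A: √((196.0)² + (112.9)²) = √(38416.000 + 12746.410) = 226.2 m
B: √((-66.5)² + (262.3)²) = √(4422.250 + 68801.290) = 270.6 m
C: √((57.6)² + (486.8)²) = √(3317.760 + 236974.240) = 490.2 m
D: √((-61.3)² + (-388.0)²) = √(3757.690 + 150544.000) = 392.8 m
E: √((334.4)² + (-204.6)²) = √(111823.360 + 41861.160) = 392.0 m
Maximum: C at 490.2 m.

C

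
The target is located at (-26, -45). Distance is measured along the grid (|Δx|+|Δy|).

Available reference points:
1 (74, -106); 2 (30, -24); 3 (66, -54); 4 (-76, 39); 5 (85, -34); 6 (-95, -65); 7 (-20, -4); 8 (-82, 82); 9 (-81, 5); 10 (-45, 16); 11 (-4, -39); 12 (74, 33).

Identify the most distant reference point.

8

Distances from (-26, -45):
1: 161
2: 77
3: 101
4: 134
5: 122
6: 89
7: 47
8: 183
9: 105
10: 80
11: 28
12: 178
Maximum: 8 at 183.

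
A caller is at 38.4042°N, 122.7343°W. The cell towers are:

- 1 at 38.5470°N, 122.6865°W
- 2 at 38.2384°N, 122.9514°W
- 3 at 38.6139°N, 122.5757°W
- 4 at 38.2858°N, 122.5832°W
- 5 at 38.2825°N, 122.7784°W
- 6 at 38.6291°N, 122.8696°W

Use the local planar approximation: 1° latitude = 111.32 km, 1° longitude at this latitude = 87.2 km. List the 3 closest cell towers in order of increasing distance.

5, 1, 4

Distances from 38.4042°N, 122.7343°W:
1: 16.4339 km
2: 26.4394 km
3: 27.1330 km
4: 18.6367 km
5: 14.0829 km
6: 27.6765 km
Sorted: 5 (14.0829 km) < 1 (16.4339 km) < 4 (18.6367 km) < 2 (26.4394 km) < 3 (27.1330 km) < …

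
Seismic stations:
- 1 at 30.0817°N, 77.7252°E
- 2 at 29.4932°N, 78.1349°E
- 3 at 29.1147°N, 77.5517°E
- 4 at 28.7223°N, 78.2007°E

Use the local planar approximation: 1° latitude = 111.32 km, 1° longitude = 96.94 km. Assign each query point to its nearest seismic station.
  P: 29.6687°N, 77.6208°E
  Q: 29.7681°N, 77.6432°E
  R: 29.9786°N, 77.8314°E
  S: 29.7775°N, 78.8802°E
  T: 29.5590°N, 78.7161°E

P at 29.6687°N, 77.6208°E:
  1: √((0.4130·111.32)² + (0.1044·96.94)²) = √(2113.715337 + 102.425249) = 47.0759 km
  2: √((-0.1755·111.32)² + (0.5141·96.94)²) = √(381.681084 + 2483.712017) = 53.5294 km
  3: √((-0.5540·111.32)² + (-0.0691·96.94)²) = √(3803.346777 + 44.870626) = 62.0340 km
  4: √((-0.9464·111.32)² + (0.5799·96.94)²) = √(11099.306864 + 3160.183115) = 119.4131 km
  → nearest: 1 (47.0759 km)
Q at 29.7681°N, 77.6432°E:
  1: √((0.3136·111.32)² + (0.0820·96.94)²) = √(1218.704749 + 63.187873) = 35.8035 km
  2: √((-0.2749·111.32)² + (0.4917·96.94)²) = √(936.474325 + 2271.990166) = 56.6433 km
  3: √((-0.6534·111.32)² + (-0.0915·96.94)²) = √(5290.596687 + 78.677077) = 73.2753 km
  4: √((-1.0458·111.32)² + (0.5575·96.94)²) = √(13553.256897 + 2920.759340) = 128.3511 km
  → nearest: 1 (35.8035 km)
R at 29.9786°N, 77.8314°E:
  1: √((0.1031·111.32)² + (-0.1062·96.94)²) = √(131.723641 + 105.987602) = 15.4179 km
  2: √((-0.4854·111.32)² + (0.3035·96.94)²) = √(2919.751830 + 865.612305) = 61.5253 km
  3: √((-0.8639·111.32)² + (-0.2797·96.94)²) = √(9248.543495 + 735.175395) = 99.9186 km
  4: √((-1.2563·111.32)² + (0.3693·96.94)²) = √(19558.390587 + 1281.635847) = 144.3608 km
  → nearest: 1 (15.4179 km)
S at 29.7775°N, 78.8802°E:
  1: √((0.3042·111.32)² + (-1.1550·96.94)²) = √(1146.739612 + 12536.317976) = 116.9746 km
  2: √((-0.2843·111.32)² + (-0.7453·96.94)²) = √(1001.613374 + 5219.973199) = 78.8770 km
  3: √((-0.6628·111.32)² + (-1.3285·96.94)²) = √(5443.915742 + 16585.522135) = 148.4232 km
  4: √((-1.0552·111.32)² + (-0.6795·96.94)²) = √(13797.994275 + 4338.953071) = 134.6735 km
  → nearest: 2 (78.8770 km)
T at 29.5590°N, 78.7161°E:
  1: √((0.5227·111.32)² + (-0.9909·96.94)²) = √(3385.722780 + 9227.109778) = 112.3069 km
  2: √((-0.0658·111.32)² + (-0.5812·96.94)²) = √(53.653515 + 3174.367777) = 56.8157 km
  3: √((-0.4443·111.32)² + (-1.1644·96.94)²) = √(2446.239766 + 12741.202681) = 123.2373 km
  4: √((-0.8367·111.32)² + (-0.5154·96.94)²) = √(8675.328590 + 2496.288978) = 105.6959 km
  → nearest: 2 (56.8157 km)

P→1; Q→1; R→1; S→2; T→2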